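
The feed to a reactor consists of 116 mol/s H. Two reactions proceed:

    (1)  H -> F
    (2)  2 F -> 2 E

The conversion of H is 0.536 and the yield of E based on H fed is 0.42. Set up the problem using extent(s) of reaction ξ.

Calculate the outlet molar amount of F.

13.5 mol/s

Conversion of H: H consumed = 1ξ₁ = 0.536 × 116 → ξ₁ = 62.18 mol/s.
Yield of E: 2ξ₂ / 116 = 0.42 → ξ₂ = 24.36 mol/s.
Outlet amounts (n = n₀ + Σ ν·ξ):
  H: 116 − 1(62.18) = 53.82
  F: 0 + 1(62.18) − 2(24.36) = 13.46
  E: 0 + 2(24.36) = 48.72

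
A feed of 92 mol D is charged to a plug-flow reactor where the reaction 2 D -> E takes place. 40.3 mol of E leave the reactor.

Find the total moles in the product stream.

For E: n = n₀ + 1ξ → 40.3 = 0 + 1ξ, giving ξ = 40.3 mol.
Outlet amounts (n = n₀ + ν ξ):
  D: 92 − 2(40.3) = 11.4
  E: 0 + 1(40.3) = 40.3
Total out = 11.4 + 40.3 = 51.7 mol.

51.7 mol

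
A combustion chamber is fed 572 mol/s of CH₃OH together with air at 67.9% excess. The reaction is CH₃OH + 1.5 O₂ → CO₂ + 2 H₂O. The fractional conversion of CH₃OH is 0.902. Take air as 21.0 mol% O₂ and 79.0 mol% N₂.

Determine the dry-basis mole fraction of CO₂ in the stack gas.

0.0775

Stoichiometric O₂ = 1.5 × 572 = 858 mol/s; O₂ fed = 858 × 1.679 = 1441 mol/s.
N₂ fed = 1441 × 79/21 = 5419 mol/s.
Fuel reacted = 0.902 × 572 → ξ = 515.9 mol/s.
Outlet (n = n₀ + ν ξ):
  CH₃OH: 572 − 1(515.9) = 56.06
  O₂: 1441 − 1.5(515.9) = 666.7
  N₂: 5419 (inert)
  CO₂: 0 + 1(515.9) = 515.9
  H₂O: 0 + 2(515.9) = 1032
Dry total = 6658 mol/s; y_CO₂ (dry) = 515.9 / 6658 = 0.07749.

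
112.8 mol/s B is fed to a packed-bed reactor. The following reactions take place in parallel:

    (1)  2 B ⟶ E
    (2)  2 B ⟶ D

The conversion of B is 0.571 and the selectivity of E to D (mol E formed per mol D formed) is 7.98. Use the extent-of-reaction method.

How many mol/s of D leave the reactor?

3.59 mol/s

Conversion of B: B consumed = 0.571 × 112.8 = 64.41 mol/s = 2ξ₁ + 2ξ₂.
Selectivity: 1ξ₁ / (1ξ₂) = 7.98 → ξ₁ = 7.98 ξ₂.
Substitute: (2·7.98 + 2) ξ₂ = 64.41 → ξ₂ = 3.586 mol/s, ξ₁ = 28.62 mol/s.
Outlet amounts (n = n₀ + Σ ν·ξ):
  B: 112.8 − 2(28.62) − 2(3.586) = 48.39
  E: 0 + 1(28.62) = 28.62
  D: 0 + 1(3.586) = 3.586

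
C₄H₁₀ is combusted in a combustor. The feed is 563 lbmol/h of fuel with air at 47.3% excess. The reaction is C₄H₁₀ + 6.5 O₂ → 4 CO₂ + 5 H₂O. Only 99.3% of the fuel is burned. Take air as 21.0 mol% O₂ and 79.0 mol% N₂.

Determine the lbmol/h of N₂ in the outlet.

20300 lbmol/h

Stoichiometric O₂ = 6.5 × 563 = 3660 lbmol/h; O₂ fed = 3660 × 1.473 = 5390 lbmol/h.
N₂ fed = 5390 × 79/21 = 20280 lbmol/h.
Fuel reacted = 0.993 × 563 → ξ = 559.1 lbmol/h.
Outlet (n = n₀ + ν ξ):
  C₄H₁₀: 563 − 1(559.1) = 3.941
  O₂: 5390 − 6.5(559.1) = 1757
  N₂: 20280 (inert)
  CO₂: 0 + 4(559.1) = 2236
  H₂O: 0 + 5(559.1) = 2795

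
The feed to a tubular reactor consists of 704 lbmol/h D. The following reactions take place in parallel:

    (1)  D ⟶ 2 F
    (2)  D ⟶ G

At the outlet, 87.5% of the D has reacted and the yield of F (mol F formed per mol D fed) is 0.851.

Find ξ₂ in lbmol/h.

ξ₂ = 316 lbmol/h

Yield of F: 2ξ₁ / 704 = 0.851 → ξ₁ = 299.6 lbmol/h.
Conversion of D: 1ξ₁ + 1ξ₂ = 0.875 × 704 = 616 → ξ₂ = 316.4 lbmol/h.
Outlet amounts (n = n₀ + Σ ν·ξ):
  D: 704 − 1(299.6) − 1(316.4) = 88
  F: 0 + 2(299.6) = 599.1
  G: 0 + 1(316.4) = 316.4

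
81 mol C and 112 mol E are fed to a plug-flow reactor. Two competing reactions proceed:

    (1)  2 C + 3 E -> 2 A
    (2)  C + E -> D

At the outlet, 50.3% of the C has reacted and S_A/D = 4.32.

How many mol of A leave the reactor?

Conversion of C: C consumed = 0.503 × 81 = 40.74 mol = 2ξ₁ + 1ξ₂.
Selectivity: 2ξ₁ / (1ξ₂) = 4.32 → ξ₁ = 2.16 ξ₂.
Substitute: (2·2.16 + 1) ξ₂ = 40.74 → ξ₂ = 7.658 mol, ξ₁ = 16.54 mol.
Outlet amounts (n = n₀ + Σ ν·ξ):
  C: 81 − 2(16.54) − 1(7.658) = 40.26
  E: 112 − 3(16.54) − 1(7.658) = 54.71
  A: 0 + 2(16.54) = 33.08
  D: 0 + 1(7.658) = 7.658

33.1 mol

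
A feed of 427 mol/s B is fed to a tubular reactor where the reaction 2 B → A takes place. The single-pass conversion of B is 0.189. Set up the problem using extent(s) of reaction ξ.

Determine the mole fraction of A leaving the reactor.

0.104

B reacted = 0.189 × 427 = 80.7 mol/s; ν_B = −2, so ξ = 80.7/2 = 40.35 mol/s.
Outlet amounts (n = n₀ + ν ξ):
  B: 427 − 2(40.35) = 346.3
  A: 0 + 1(40.35) = 40.35
Total out = 386.6 mol/s; y_A = 40.35 / 386.6 = 0.1044.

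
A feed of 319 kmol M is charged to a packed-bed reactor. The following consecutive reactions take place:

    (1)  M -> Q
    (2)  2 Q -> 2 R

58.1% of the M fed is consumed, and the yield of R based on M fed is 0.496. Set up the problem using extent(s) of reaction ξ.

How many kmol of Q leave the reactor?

Conversion of M: M consumed = 1ξ₁ = 0.581 × 319 → ξ₁ = 185.3 kmol.
Yield of R: 2ξ₂ / 319 = 0.496 → ξ₂ = 79.11 kmol.
Outlet amounts (n = n₀ + Σ ν·ξ):
  M: 319 − 1(185.3) = 133.7
  Q: 0 + 1(185.3) − 2(79.11) = 27.12
  R: 0 + 2(79.11) = 158.2

27.1 kmol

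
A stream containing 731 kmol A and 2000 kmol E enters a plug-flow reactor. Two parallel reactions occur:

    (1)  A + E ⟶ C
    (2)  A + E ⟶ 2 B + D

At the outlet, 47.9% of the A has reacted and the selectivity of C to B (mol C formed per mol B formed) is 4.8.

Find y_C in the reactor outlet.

0.13

Conversion of A: A consumed = 0.479 × 731 = 350.1 kmol = 1ξ₁ + 1ξ₂.
Selectivity: 1ξ₁ / (2ξ₂) = 4.8 → ξ₁ = 9.6 ξ₂.
Substitute: (1·9.6 + 1) ξ₂ = 350.1 → ξ₂ = 33.03 kmol, ξ₁ = 317.1 kmol.
Outlet amounts (n = n₀ + Σ ν·ξ):
  A: 731 − 1(317.1) − 1(33.03) = 380.9
  E: 2000 − 1(317.1) − 1(33.03) = 1650
  C: 0 + 1(317.1) = 317.1
  B: 0 + 2(33.03) = 66.07
  D: 0 + 1(33.03) = 33.03
Total out = 2447 kmol; y_C = 317.1 / 2447 = 0.1296.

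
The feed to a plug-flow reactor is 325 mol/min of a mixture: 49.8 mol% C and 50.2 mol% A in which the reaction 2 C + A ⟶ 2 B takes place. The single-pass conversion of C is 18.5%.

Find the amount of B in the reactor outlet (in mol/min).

C reacted = 0.185 × 161.8 = 29.94 mol/min; ν_C = −2, so ξ = 29.94/2 = 14.97 mol/min.
Outlet amounts (n = n₀ + ν ξ):
  C: 161.8 − 2(14.97) = 131.9
  A: 163.2 − 1(14.97) = 148.2
  B: 0 + 2(14.97) = 29.94

29.9 mol/min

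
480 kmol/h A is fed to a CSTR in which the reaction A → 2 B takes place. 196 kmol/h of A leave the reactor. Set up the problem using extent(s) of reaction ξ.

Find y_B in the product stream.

For A: n = n₀ − 1ξ → 196 = 480 − 1ξ, giving ξ = 284 kmol/h.
Outlet amounts (n = n₀ + ν ξ):
  A: 480 − 1(284) = 196
  B: 0 + 2(284) = 568
Total out = 764 kmol/h; y_B = 568 / 764 = 0.7435.

0.743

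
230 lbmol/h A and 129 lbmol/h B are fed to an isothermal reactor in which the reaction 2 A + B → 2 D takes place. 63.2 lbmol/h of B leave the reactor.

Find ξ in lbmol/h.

ξ = 65.8 lbmol/h

For B: n = n₀ − 1ξ → 63.2 = 129 − 1ξ, giving ξ = 65.8 lbmol/h.
Outlet amounts (n = n₀ + ν ξ):
  A: 230 − 2(65.8) = 98.4
  B: 129 − 1(65.8) = 63.2
  D: 0 + 2(65.8) = 131.6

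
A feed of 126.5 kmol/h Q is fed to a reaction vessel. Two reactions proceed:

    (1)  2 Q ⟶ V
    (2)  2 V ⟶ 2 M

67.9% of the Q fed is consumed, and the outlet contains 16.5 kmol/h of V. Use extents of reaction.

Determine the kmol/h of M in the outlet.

Conversion of Q: Q consumed = 2ξ₁ = 0.679 × 126.5 → ξ₁ = 42.95 kmol/h.
V balance: n_V = 0 + 1ξ₁ − 2ξ₂ = 16.5 → ξ₂ = (1·42.95 − 16.5)/2 = 13.22 kmol/h.
Outlet amounts (n = n₀ + Σ ν·ξ):
  Q: 126.5 − 2(42.95) = 40.61
  V: 0 + 1(42.95) − 2(13.22) = 16.5
  M: 0 + 2(13.22) = 26.45

26.4 kmol/h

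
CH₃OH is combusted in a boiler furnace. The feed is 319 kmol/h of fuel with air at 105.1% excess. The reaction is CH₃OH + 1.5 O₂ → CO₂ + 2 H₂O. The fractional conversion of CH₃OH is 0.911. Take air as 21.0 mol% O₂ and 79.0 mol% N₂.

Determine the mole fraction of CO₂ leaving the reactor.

Stoichiometric O₂ = 1.5 × 319 = 478.5 kmol/h; O₂ fed = 478.5 × 2.051 = 981.4 kmol/h.
N₂ fed = 981.4 × 79/21 = 3692 kmol/h.
Fuel reacted = 0.911 × 319 → ξ = 290.6 kmol/h.
Outlet (n = n₀ + ν ξ):
  CH₃OH: 319 − 1(290.6) = 28.39
  O₂: 981.4 − 1.5(290.6) = 545.5
  N₂: 3692 (inert)
  CO₂: 0 + 1(290.6) = 290.6
  H₂O: 0 + 2(290.6) = 581.2
Total out = 5138 kmol/h; y_CO₂ = 290.6 / 5138 = 0.05656.

0.0566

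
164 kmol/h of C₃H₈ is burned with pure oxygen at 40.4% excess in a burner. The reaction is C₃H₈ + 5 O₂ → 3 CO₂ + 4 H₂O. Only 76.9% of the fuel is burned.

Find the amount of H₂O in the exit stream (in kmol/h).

504 kmol/h

Stoichiometric O₂ = 5 × 164 = 820 kmol/h; O₂ fed = 820 × 1.404 = 1151 kmol/h.
Fuel reacted = 0.769 × 164 → ξ = 126.1 kmol/h.
Outlet (n = n₀ + ν ξ):
  C₃H₈: 164 − 1(126.1) = 37.88
  O₂: 1151 − 5(126.1) = 520.7
  CO₂: 0 + 3(126.1) = 378.3
  H₂O: 0 + 4(126.1) = 504.5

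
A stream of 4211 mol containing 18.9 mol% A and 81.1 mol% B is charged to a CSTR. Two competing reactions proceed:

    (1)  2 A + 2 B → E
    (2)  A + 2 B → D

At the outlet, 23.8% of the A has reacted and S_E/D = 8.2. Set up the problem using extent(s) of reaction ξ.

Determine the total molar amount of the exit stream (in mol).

Conversion of A: A consumed = 0.238 × 795.9 = 189.4 mol = 2ξ₁ + 1ξ₂.
Selectivity: 1ξ₁ / (1ξ₂) = 8.2 → ξ₁ = 8.2 ξ₂.
Substitute: (2·8.2 + 1) ξ₂ = 189.4 → ξ₂ = 10.89 mol, ξ₁ = 89.27 mol.
Outlet amounts (n = n₀ + Σ ν·ξ):
  A: 795.9 − 2(89.27) − 1(10.89) = 606.5
  B: 3415 − 2(89.27) − 2(10.89) = 3215
  E: 0 + 1(89.27) = 89.27
  D: 0 + 1(10.89) = 10.89
Total out = 606.5 + 3215 + 89.27 + 10.89 = 3921 mol.

3920 mol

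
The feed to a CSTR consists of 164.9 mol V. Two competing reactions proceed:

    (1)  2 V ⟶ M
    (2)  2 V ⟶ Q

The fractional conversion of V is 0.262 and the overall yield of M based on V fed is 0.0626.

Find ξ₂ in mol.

Yield of M: 1ξ₁ / 164.9 = 0.0626 → ξ₁ = 10.32 mol.
Conversion of V: 2ξ₁ + 2ξ₂ = 0.262 × 164.9 = 43.2 → ξ₂ = 11.28 mol.
Outlet amounts (n = n₀ + Σ ν·ξ):
  V: 164.9 − 2(10.32) − 2(11.28) = 121.7
  M: 0 + 1(10.32) = 10.32
  Q: 0 + 1(11.28) = 11.28

ξ₂ = 11.3 mol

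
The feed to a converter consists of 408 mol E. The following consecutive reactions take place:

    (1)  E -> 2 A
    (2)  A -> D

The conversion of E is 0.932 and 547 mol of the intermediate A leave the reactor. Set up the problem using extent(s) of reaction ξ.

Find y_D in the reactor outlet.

Conversion of E: E consumed = 1ξ₁ = 0.932 × 408 → ξ₁ = 380.3 mol.
A balance: n_A = 0 + 2ξ₁ − 1ξ₂ = 547 → ξ₂ = (2·380.3 − 547)/1 = 213.5 mol.
Outlet amounts (n = n₀ + Σ ν·ξ):
  E: 408 − 1(380.3) = 27.74
  A: 0 + 2(380.3) − 1(213.5) = 547
  D: 0 + 1(213.5) = 213.5
Total out = 788.3 mol; y_D = 213.5 / 788.3 = 0.2709.

0.271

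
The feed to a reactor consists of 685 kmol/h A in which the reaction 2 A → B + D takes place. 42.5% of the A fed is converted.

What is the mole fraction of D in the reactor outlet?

A reacted = 0.425 × 685 = 291.1 kmol/h; ν_A = −2, so ξ = 291.1/2 = 145.6 kmol/h.
Outlet amounts (n = n₀ + ν ξ):
  A: 685 − 2(145.6) = 393.9
  B: 0 + 1(145.6) = 145.6
  D: 0 + 1(145.6) = 145.6
Total out = 685 kmol/h; y_D = 145.6 / 685 = 0.2125.

0.212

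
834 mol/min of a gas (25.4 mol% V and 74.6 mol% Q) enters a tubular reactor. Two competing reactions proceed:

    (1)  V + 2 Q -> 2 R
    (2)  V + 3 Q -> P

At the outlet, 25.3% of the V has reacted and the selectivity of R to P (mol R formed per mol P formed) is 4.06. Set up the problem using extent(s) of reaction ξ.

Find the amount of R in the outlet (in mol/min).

Conversion of V: V consumed = 0.253 × 211.8 = 53.59 mol/min = 1ξ₁ + 1ξ₂.
Selectivity: 2ξ₁ / (1ξ₂) = 4.06 → ξ₁ = 2.03 ξ₂.
Substitute: (1·2.03 + 1) ξ₂ = 53.59 → ξ₂ = 17.69 mol/min, ξ₁ = 35.91 mol/min.
Outlet amounts (n = n₀ + Σ ν·ξ):
  V: 211.8 − 1(35.91) − 1(17.69) = 158.2
  Q: 622.2 − 2(35.91) − 3(17.69) = 497.3
  R: 0 + 2(35.91) = 71.81
  P: 0 + 1(17.69) = 17.69

71.8 mol/min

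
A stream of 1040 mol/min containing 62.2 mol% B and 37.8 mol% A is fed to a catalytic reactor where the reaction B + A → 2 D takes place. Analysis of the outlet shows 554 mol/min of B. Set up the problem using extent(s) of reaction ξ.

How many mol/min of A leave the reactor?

For B: n = n₀ − 1ξ → 554 = 646.9 − 1ξ, giving ξ = 92.88 mol/min.
Outlet amounts (n = n₀ + ν ξ):
  B: 646.9 − 1(92.88) = 554
  A: 393.1 − 1(92.88) = 300.2
  D: 0 + 2(92.88) = 185.8

300 mol/min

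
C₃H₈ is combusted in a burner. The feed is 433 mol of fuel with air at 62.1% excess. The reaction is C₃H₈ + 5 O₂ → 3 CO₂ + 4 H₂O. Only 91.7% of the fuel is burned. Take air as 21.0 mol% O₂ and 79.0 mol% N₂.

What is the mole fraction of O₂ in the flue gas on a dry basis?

Stoichiometric O₂ = 5 × 433 = 2165 mol; O₂ fed = 2165 × 1.621 = 3509 mol.
N₂ fed = 3509 × 79/21 = 13200 mol.
Fuel reacted = 0.917 × 433 → ξ = 397.1 mol.
Outlet (n = n₀ + ν ξ):
  C₃H₈: 433 − 1(397.1) = 35.94
  O₂: 3509 − 5(397.1) = 1524
  N₂: 13200 (inert)
  CO₂: 0 + 3(397.1) = 1191
  H₂O: 0 + 4(397.1) = 1588
Dry total = 15950 mol; y_O₂ (dry) = 1524 / 15950 = 0.09554.

0.0955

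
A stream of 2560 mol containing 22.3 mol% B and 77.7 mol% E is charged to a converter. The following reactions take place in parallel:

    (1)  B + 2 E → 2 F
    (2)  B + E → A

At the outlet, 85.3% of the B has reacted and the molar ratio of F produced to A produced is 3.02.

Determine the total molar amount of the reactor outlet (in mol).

2070 mol

Conversion of B: B consumed = 0.853 × 570.9 = 487 mol = 1ξ₁ + 1ξ₂.
Selectivity: 2ξ₁ / (1ξ₂) = 3.02 → ξ₁ = 1.51 ξ₂.
Substitute: (1·1.51 + 1) ξ₂ = 487 → ξ₂ = 194 mol, ξ₁ = 293 mol.
Outlet amounts (n = n₀ + Σ ν·ξ):
  B: 570.9 − 1(293) − 1(194) = 83.92
  E: 1989 − 2(293) − 1(194) = 1209
  F: 0 + 2(293) = 585.9
  A: 0 + 1(194) = 194
Total out = 83.92 + 1209 + 585.9 + 194 = 2073 mol.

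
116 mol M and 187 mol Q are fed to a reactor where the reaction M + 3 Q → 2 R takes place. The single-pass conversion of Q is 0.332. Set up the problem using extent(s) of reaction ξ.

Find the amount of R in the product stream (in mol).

Q reacted = 0.332 × 187 = 62.08 mol; ν_Q = −3, so ξ = 62.08/3 = 20.69 mol.
Outlet amounts (n = n₀ + ν ξ):
  M: 116 − 1(20.69) = 95.31
  Q: 187 − 3(20.69) = 124.9
  R: 0 + 2(20.69) = 41.39

41.4 mol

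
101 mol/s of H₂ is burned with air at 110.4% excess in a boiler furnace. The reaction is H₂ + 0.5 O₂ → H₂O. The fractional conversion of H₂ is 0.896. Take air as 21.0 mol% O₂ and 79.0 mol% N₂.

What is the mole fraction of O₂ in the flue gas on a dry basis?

0.129

Stoichiometric O₂ = 0.5 × 101 = 50.5 mol/s; O₂ fed = 50.5 × 2.104 = 106.3 mol/s.
N₂ fed = 106.3 × 79/21 = 399.7 mol/s.
Fuel reacted = 0.896 × 101 → ξ = 90.5 mol/s.
Outlet (n = n₀ + ν ξ):
  H₂: 101 − 1(90.5) = 10.5
  O₂: 106.3 − 0.5(90.5) = 61
  N₂: 399.7 (inert)
  H₂O: 0 + 1(90.5) = 90.5
Dry total = 471.2 mol/s; y_O₂ (dry) = 61 / 471.2 = 0.1295.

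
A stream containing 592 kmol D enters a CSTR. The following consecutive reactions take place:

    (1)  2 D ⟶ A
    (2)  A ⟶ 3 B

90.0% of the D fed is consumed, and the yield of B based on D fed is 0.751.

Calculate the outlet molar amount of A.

118 kmol

Conversion of D: D consumed = 2ξ₁ = 0.9 × 592 → ξ₁ = 266.4 kmol.
Yield of B: 3ξ₂ / 592 = 0.751 → ξ₂ = 148.2 kmol.
Outlet amounts (n = n₀ + Σ ν·ξ):
  D: 592 − 2(266.4) = 59.2
  A: 0 + 1(266.4) − 1(148.2) = 118.2
  B: 0 + 3(148.2) = 444.6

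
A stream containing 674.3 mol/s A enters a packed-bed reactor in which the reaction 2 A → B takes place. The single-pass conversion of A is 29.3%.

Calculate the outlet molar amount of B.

98.8 mol/s

A reacted = 0.293 × 674.3 = 197.6 mol/s; ν_A = −2, so ξ = 197.6/2 = 98.78 mol/s.
Outlet amounts (n = n₀ + ν ξ):
  A: 674.3 − 2(98.78) = 476.7
  B: 0 + 1(98.78) = 98.78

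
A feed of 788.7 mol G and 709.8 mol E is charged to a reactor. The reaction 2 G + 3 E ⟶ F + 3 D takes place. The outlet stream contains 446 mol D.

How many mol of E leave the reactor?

264 mol

For D: n = n₀ + 3ξ → 446 = 0 + 3ξ, giving ξ = 148.7 mol.
Outlet amounts (n = n₀ + ν ξ):
  G: 788.7 − 2(148.7) = 491.4
  E: 709.8 − 3(148.7) = 263.8
  F: 0 + 1(148.7) = 148.7
  D: 0 + 3(148.7) = 446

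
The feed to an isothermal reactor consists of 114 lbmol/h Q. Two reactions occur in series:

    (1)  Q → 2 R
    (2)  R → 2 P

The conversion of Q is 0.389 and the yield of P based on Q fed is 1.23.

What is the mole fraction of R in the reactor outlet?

Conversion of Q: Q consumed = 1ξ₁ = 0.389 × 114 → ξ₁ = 44.35 lbmol/h.
Yield of P: 2ξ₂ / 114 = 1.23 → ξ₂ = 70.11 lbmol/h.
Outlet amounts (n = n₀ + Σ ν·ξ):
  Q: 114 − 1(44.35) = 69.65
  R: 0 + 2(44.35) − 1(70.11) = 18.58
  P: 0 + 2(70.11) = 140.2
Total out = 228.5 lbmol/h; y_R = 18.58 / 228.5 = 0.08134.

0.0813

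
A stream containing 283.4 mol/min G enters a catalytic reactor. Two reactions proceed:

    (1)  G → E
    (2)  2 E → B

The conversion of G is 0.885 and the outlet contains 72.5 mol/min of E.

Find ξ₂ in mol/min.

ξ₂ = 89.2 mol/min

Conversion of G: G consumed = 1ξ₁ = 0.885 × 283.4 → ξ₁ = 250.8 mol/min.
E balance: n_E = 0 + 1ξ₁ − 2ξ₂ = 72.5 → ξ₂ = (1·250.8 − 72.5)/2 = 89.15 mol/min.
Outlet amounts (n = n₀ + Σ ν·ξ):
  G: 283.4 − 1(250.8) = 32.59
  E: 0 + 1(250.8) − 2(89.15) = 72.5
  B: 0 + 1(89.15) = 89.15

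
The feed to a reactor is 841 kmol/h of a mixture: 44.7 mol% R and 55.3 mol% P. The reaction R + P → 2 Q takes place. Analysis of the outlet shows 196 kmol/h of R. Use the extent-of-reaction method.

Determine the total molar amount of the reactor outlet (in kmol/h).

841 kmol/h

For R: n = n₀ − 1ξ → 196 = 375.9 − 1ξ, giving ξ = 179.9 kmol/h.
Outlet amounts (n = n₀ + ν ξ):
  R: 375.9 − 1(179.9) = 196
  P: 465.1 − 1(179.9) = 285.1
  Q: 0 + 2(179.9) = 359.9
Total out = 196 + 285.1 + 359.9 = 841 kmol/h.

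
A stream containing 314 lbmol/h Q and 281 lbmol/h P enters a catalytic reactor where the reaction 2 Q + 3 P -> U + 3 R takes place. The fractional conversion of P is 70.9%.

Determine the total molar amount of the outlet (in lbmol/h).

529 lbmol/h

P reacted = 0.709 × 281 = 199.2 lbmol/h; ν_P = −3, so ξ = 199.2/3 = 66.41 lbmol/h.
Outlet amounts (n = n₀ + ν ξ):
  Q: 314 − 2(66.41) = 181.2
  P: 281 − 3(66.41) = 81.77
  U: 0 + 1(66.41) = 66.41
  R: 0 + 3(66.41) = 199.2
Total out = 181.2 + 81.77 + 66.41 + 199.2 = 528.6 lbmol/h.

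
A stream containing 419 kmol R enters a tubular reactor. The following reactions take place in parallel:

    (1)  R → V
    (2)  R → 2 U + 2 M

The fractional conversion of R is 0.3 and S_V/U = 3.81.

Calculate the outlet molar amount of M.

29.2 kmol

Conversion of R: R consumed = 0.3 × 419 = 125.7 kmol = 1ξ₁ + 1ξ₂.
Selectivity: 1ξ₁ / (2ξ₂) = 3.81 → ξ₁ = 7.62 ξ₂.
Substitute: (1·7.62 + 1) ξ₂ = 125.7 → ξ₂ = 14.58 kmol, ξ₁ = 111.1 kmol.
Outlet amounts (n = n₀ + Σ ν·ξ):
  R: 419 − 1(111.1) − 1(14.58) = 293.3
  V: 0 + 1(111.1) = 111.1
  U: 0 + 2(14.58) = 29.16
  M: 0 + 2(14.58) = 29.16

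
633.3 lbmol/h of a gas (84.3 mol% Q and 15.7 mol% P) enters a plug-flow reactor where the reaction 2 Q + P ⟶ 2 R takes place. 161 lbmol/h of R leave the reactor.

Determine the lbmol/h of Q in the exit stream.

For R: n = n₀ + 2ξ → 161 = 0 + 2ξ, giving ξ = 80.5 lbmol/h.
Outlet amounts (n = n₀ + ν ξ):
  Q: 533.9 − 2(80.5) = 372.9
  P: 99.43 − 1(80.5) = 18.93
  R: 0 + 2(80.5) = 161

373 lbmol/h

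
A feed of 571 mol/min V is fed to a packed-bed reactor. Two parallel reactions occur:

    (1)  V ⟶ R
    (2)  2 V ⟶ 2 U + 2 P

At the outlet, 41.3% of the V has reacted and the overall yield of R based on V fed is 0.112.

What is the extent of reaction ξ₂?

ξ₂ = 85.9 mol/min

Yield of R: 1ξ₁ / 571 = 0.112 → ξ₁ = 63.95 mol/min.
Conversion of V: 1ξ₁ + 2ξ₂ = 0.413 × 571 = 235.8 → ξ₂ = 85.94 mol/min.
Outlet amounts (n = n₀ + Σ ν·ξ):
  V: 571 − 1(63.95) − 2(85.94) = 335.2
  R: 0 + 1(63.95) = 63.95
  U: 0 + 2(85.94) = 171.9
  P: 0 + 2(85.94) = 171.9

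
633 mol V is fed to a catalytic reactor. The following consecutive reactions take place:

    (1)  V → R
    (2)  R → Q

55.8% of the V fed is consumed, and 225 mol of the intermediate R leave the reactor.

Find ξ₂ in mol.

Conversion of V: V consumed = 1ξ₁ = 0.558 × 633 → ξ₁ = 353.2 mol.
R balance: n_R = 0 + 1ξ₁ − 1ξ₂ = 225 → ξ₂ = (1·353.2 − 225)/1 = 128.2 mol.
Outlet amounts (n = n₀ + Σ ν·ξ):
  V: 633 − 1(353.2) = 279.8
  R: 0 + 1(353.2) − 1(128.2) = 225
  Q: 0 + 1(128.2) = 128.2

ξ₂ = 128 mol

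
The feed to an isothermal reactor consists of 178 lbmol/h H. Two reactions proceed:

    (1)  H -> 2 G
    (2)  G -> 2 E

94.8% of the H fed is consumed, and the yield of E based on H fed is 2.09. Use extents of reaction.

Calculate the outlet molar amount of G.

151 lbmol/h

Conversion of H: H consumed = 1ξ₁ = 0.948 × 178 → ξ₁ = 168.7 lbmol/h.
Yield of E: 2ξ₂ / 178 = 2.09 → ξ₂ = 186 lbmol/h.
Outlet amounts (n = n₀ + Σ ν·ξ):
  H: 178 − 1(168.7) = 9.256
  G: 0 + 2(168.7) − 1(186) = 151.5
  E: 0 + 2(186) = 372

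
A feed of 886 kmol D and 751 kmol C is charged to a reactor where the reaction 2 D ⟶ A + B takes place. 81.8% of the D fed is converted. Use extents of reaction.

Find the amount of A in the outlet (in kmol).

D reacted = 0.818 × 886 = 724.7 kmol; ν_D = −2, so ξ = 724.7/2 = 362.4 kmol.
Outlet amounts (n = n₀ + ν ξ):
  D: 886 − 2(362.4) = 161.3
  A: 0 + 1(362.4) = 362.4
  B: 0 + 1(362.4) = 362.4
  C: 751 (inert)

362 kmol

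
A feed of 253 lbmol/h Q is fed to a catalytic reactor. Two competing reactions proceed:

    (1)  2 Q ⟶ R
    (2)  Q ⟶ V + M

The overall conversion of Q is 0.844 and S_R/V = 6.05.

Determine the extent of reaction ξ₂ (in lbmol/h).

Conversion of Q: Q consumed = 0.844 × 253 = 213.5 lbmol/h = 2ξ₁ + 1ξ₂.
Selectivity: 1ξ₁ / (1ξ₂) = 6.05 → ξ₁ = 6.05 ξ₂.
Substitute: (2·6.05 + 1) ξ₂ = 213.5 → ξ₂ = 16.3 lbmol/h, ξ₁ = 98.62 lbmol/h.
Outlet amounts (n = n₀ + Σ ν·ξ):
  Q: 253 − 2(98.62) − 1(16.3) = 39.47
  R: 0 + 1(98.62) = 98.62
  V: 0 + 1(16.3) = 16.3
  M: 0 + 1(16.3) = 16.3

ξ₂ = 16.3 lbmol/h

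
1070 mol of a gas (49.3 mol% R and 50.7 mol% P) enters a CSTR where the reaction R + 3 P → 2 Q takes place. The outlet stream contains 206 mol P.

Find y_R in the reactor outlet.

0.491

For P: n = n₀ − 3ξ → 206 = 542.5 − 3ξ, giving ξ = 112.2 mol.
Outlet amounts (n = n₀ + ν ξ):
  R: 527.5 − 1(112.2) = 415.3
  P: 542.5 − 3(112.2) = 206
  Q: 0 + 2(112.2) = 224.3
Total out = 845.7 mol; y_R = 415.3 / 845.7 = 0.4911.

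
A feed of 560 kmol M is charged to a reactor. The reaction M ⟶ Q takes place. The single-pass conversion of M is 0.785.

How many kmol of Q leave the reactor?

M reacted = 0.785 × 560 = 439.6 kmol; ν_M = −1, so ξ = 439.6/1 = 439.6 kmol.
Outlet amounts (n = n₀ + ν ξ):
  M: 560 − 1(439.6) = 120.4
  Q: 0 + 1(439.6) = 439.6

440 kmol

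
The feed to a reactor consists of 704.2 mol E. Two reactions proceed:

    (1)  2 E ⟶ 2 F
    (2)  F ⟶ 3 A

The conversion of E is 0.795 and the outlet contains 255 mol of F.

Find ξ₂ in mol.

Conversion of E: E consumed = 2ξ₁ = 0.795 × 704.2 → ξ₁ = 279.9 mol.
F balance: n_F = 0 + 2ξ₁ − 1ξ₂ = 255 → ξ₂ = (2·279.9 − 255)/1 = 304.8 mol.
Outlet amounts (n = n₀ + Σ ν·ξ):
  E: 704.2 − 2(279.9) = 144.4
  F: 0 + 2(279.9) − 1(304.8) = 255
  A: 0 + 3(304.8) = 914.5

ξ₂ = 305 mol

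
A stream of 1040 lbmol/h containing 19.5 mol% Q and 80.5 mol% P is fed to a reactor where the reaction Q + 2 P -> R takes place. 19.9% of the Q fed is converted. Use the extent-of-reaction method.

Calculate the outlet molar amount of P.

Q reacted = 0.199 × 202.8 = 40.36 lbmol/h; ν_Q = −1, so ξ = 40.36/1 = 40.36 lbmol/h.
Outlet amounts (n = n₀ + ν ξ):
  Q: 202.8 − 1(40.36) = 162.4
  P: 837.2 − 2(40.36) = 756.5
  R: 0 + 1(40.36) = 40.36

756 lbmol/h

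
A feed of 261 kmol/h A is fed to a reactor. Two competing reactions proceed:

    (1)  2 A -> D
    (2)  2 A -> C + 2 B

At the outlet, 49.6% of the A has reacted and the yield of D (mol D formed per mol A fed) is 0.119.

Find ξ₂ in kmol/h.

ξ₂ = 33.7 kmol/h

Yield of D: 1ξ₁ / 261 = 0.119 → ξ₁ = 31.06 kmol/h.
Conversion of A: 2ξ₁ + 2ξ₂ = 0.496 × 261 = 129.5 → ξ₂ = 33.67 kmol/h.
Outlet amounts (n = n₀ + Σ ν·ξ):
  A: 261 − 2(31.06) − 2(33.67) = 131.5
  D: 0 + 1(31.06) = 31.06
  C: 0 + 1(33.67) = 33.67
  B: 0 + 2(33.67) = 67.34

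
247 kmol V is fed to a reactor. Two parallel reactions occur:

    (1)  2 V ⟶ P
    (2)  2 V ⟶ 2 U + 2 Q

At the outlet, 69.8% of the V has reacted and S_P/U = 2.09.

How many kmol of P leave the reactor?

69.6 kmol

Conversion of V: V consumed = 0.698 × 247 = 172.4 kmol = 2ξ₁ + 2ξ₂.
Selectivity: 1ξ₁ / (2ξ₂) = 2.09 → ξ₁ = 4.18 ξ₂.
Substitute: (2·4.18 + 2) ξ₂ = 172.4 → ξ₂ = 16.64 kmol, ξ₁ = 69.56 kmol.
Outlet amounts (n = n₀ + Σ ν·ξ):
  V: 247 − 2(69.56) − 2(16.64) = 74.59
  P: 0 + 1(69.56) = 69.56
  U: 0 + 2(16.64) = 33.28
  Q: 0 + 2(16.64) = 33.28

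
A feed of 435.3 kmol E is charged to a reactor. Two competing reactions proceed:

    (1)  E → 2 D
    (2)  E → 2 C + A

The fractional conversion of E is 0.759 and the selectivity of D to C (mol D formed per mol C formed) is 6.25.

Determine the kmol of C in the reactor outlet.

91.1 kmol

Conversion of E: E consumed = 0.759 × 435.3 = 330.4 kmol = 1ξ₁ + 1ξ₂.
Selectivity: 2ξ₁ / (2ξ₂) = 6.25 → ξ₁ = 6.25 ξ₂.
Substitute: (1·6.25 + 1) ξ₂ = 330.4 → ξ₂ = 45.57 kmol, ξ₁ = 284.8 kmol.
Outlet amounts (n = n₀ + Σ ν·ξ):
  E: 435.3 − 1(284.8) − 1(45.57) = 104.9
  D: 0 + 2(284.8) = 569.6
  C: 0 + 2(45.57) = 91.14
  A: 0 + 1(45.57) = 45.57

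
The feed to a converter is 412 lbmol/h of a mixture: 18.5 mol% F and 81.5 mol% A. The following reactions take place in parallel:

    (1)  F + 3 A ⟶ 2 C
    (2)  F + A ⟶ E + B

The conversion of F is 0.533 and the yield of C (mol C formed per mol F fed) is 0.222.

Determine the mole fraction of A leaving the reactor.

0.704

Yield of C: 2ξ₁ / 76.22 = 0.222 → ξ₁ = 8.46 lbmol/h.
Conversion of F: 1ξ₁ + 1ξ₂ = 0.533 × 76.22 = 40.63 → ξ₂ = 32.16 lbmol/h.
Outlet amounts (n = n₀ + Σ ν·ξ):
  F: 76.22 − 1(8.46) − 1(32.16) = 35.59
  A: 335.8 − 3(8.46) − 1(32.16) = 278.2
  C: 0 + 2(8.46) = 16.92
  E: 0 + 1(32.16) = 32.16
  B: 0 + 1(32.16) = 32.16
Total out = 395.1 lbmol/h; y_A = 278.2 / 395.1 = 0.7042.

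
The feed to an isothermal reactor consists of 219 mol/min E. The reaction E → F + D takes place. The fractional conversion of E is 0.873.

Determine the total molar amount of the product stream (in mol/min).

410 mol/min

E reacted = 0.873 × 219 = 191.2 mol/min; ν_E = −1, so ξ = 191.2/1 = 191.2 mol/min.
Outlet amounts (n = n₀ + ν ξ):
  E: 219 − 1(191.2) = 27.81
  F: 0 + 1(191.2) = 191.2
  D: 0 + 1(191.2) = 191.2
Total out = 27.81 + 191.2 + 191.2 = 410.2 mol/min.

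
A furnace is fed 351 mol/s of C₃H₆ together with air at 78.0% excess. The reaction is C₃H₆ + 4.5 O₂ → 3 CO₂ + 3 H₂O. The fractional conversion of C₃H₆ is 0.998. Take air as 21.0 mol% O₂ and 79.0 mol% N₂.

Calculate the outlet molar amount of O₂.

Stoichiometric O₂ = 4.5 × 351 = 1580 mol/s; O₂ fed = 1580 × 1.780 = 2812 mol/s.
N₂ fed = 2812 × 79/21 = 10580 mol/s.
Fuel reacted = 0.998 × 351 → ξ = 350.3 mol/s.
Outlet (n = n₀ + ν ξ):
  C₃H₆: 351 − 1(350.3) = 0.702
  O₂: 2812 − 4.5(350.3) = 1235
  N₂: 10580 (inert)
  CO₂: 0 + 3(350.3) = 1051
  H₂O: 0 + 3(350.3) = 1051

1240 mol/s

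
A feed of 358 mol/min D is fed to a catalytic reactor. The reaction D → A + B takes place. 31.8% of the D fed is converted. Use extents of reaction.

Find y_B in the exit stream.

0.241

D reacted = 0.318 × 358 = 113.8 mol/min; ν_D = −1, so ξ = 113.8/1 = 113.8 mol/min.
Outlet amounts (n = n₀ + ν ξ):
  D: 358 − 1(113.8) = 244.2
  A: 0 + 1(113.8) = 113.8
  B: 0 + 1(113.8) = 113.8
Total out = 471.8 mol/min; y_B = 113.8 / 471.8 = 0.2413.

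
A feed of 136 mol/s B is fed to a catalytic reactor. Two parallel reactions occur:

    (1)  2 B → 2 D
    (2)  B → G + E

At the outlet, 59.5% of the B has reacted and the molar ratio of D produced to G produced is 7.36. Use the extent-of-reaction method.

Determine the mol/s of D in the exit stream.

Conversion of B: B consumed = 0.595 × 136 = 80.92 mol/s = 2ξ₁ + 1ξ₂.
Selectivity: 2ξ₁ / (1ξ₂) = 7.36 → ξ₁ = 3.68 ξ₂.
Substitute: (2·3.68 + 1) ξ₂ = 80.92 → ξ₂ = 9.679 mol/s, ξ₁ = 35.62 mol/s.
Outlet amounts (n = n₀ + Σ ν·ξ):
  B: 136 − 2(35.62) − 1(9.679) = 55.08
  D: 0 + 2(35.62) = 71.24
  G: 0 + 1(9.679) = 9.679
  E: 0 + 1(9.679) = 9.679

71.2 mol/s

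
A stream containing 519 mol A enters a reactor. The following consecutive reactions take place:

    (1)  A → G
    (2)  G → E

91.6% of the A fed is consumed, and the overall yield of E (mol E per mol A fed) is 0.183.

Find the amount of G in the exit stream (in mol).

380 mol

Conversion of A: A consumed = 1ξ₁ = 0.916 × 519 → ξ₁ = 475.4 mol.
Yield of E: 1ξ₂ / 519 = 0.183 → ξ₂ = 94.98 mol.
Outlet amounts (n = n₀ + Σ ν·ξ):
  A: 519 − 1(475.4) = 43.6
  G: 0 + 1(475.4) − 1(94.98) = 380.4
  E: 0 + 1(94.98) = 94.98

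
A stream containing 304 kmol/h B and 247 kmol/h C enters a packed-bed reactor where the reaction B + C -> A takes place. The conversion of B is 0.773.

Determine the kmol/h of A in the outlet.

B reacted = 0.773 × 304 = 235 kmol/h; ν_B = −1, so ξ = 235/1 = 235 kmol/h.
Outlet amounts (n = n₀ + ν ξ):
  B: 304 − 1(235) = 69.01
  C: 247 − 1(235) = 12.01
  A: 0 + 1(235) = 235

235 kmol/h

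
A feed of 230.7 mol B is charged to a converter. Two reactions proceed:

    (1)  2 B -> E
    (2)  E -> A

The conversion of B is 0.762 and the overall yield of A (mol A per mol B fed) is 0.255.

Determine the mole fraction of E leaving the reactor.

0.204

Conversion of B: B consumed = 2ξ₁ = 0.762 × 230.7 → ξ₁ = 87.9 mol.
Yield of A: 1ξ₂ / 230.7 = 0.255 → ξ₂ = 58.83 mol.
Outlet amounts (n = n₀ + Σ ν·ξ):
  B: 230.7 − 2(87.9) = 54.91
  E: 0 + 1(87.9) − 1(58.83) = 29.07
  A: 0 + 1(58.83) = 58.83
Total out = 142.8 mol; y_E = 29.07 / 142.8 = 0.2036.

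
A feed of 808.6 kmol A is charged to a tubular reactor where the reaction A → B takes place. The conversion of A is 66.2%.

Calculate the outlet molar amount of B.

A reacted = 0.662 × 808.6 = 535.3 kmol; ν_A = −1, so ξ = 535.3/1 = 535.3 kmol.
Outlet amounts (n = n₀ + ν ξ):
  A: 808.6 − 1(535.3) = 273.3
  B: 0 + 1(535.3) = 535.3

535 kmol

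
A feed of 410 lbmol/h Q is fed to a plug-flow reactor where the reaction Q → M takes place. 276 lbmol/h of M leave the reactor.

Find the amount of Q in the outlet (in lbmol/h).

For M: n = n₀ + 1ξ → 276 = 0 + 1ξ, giving ξ = 276 lbmol/h.
Outlet amounts (n = n₀ + ν ξ):
  Q: 410 − 1(276) = 134
  M: 0 + 1(276) = 276

134 lbmol/h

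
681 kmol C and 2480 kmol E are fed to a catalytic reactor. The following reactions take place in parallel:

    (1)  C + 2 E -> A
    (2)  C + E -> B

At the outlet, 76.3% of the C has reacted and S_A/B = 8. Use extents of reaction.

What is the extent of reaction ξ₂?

Conversion of C: C consumed = 0.763 × 681 = 519.6 kmol = 1ξ₁ + 1ξ₂.
Selectivity: 1ξ₁ / (1ξ₂) = 8 → ξ₁ = 8 ξ₂.
Substitute: (1·8 + 1) ξ₂ = 519.6 → ξ₂ = 57.73 kmol, ξ₁ = 461.9 kmol.
Outlet amounts (n = n₀ + Σ ν·ξ):
  C: 681 − 1(461.9) − 1(57.73) = 161.4
  E: 2480 − 2(461.9) − 1(57.73) = 1499
  A: 0 + 1(461.9) = 461.9
  B: 0 + 1(57.73) = 57.73

ξ₂ = 57.7 kmol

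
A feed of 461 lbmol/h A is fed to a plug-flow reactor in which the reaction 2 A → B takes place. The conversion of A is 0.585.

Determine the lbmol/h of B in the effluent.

135 lbmol/h

A reacted = 0.585 × 461 = 269.7 lbmol/h; ν_A = −2, so ξ = 269.7/2 = 134.8 lbmol/h.
Outlet amounts (n = n₀ + ν ξ):
  A: 461 − 2(134.8) = 191.3
  B: 0 + 1(134.8) = 134.8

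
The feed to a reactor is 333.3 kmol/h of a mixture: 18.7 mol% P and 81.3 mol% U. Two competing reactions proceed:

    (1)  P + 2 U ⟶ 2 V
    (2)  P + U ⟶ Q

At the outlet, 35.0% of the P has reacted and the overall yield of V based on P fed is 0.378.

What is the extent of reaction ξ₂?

Yield of V: 2ξ₁ / 62.33 = 0.378 → ξ₁ = 11.78 kmol/h.
Conversion of P: 1ξ₁ + 1ξ₂ = 0.35 × 62.33 = 21.81 → ξ₂ = 10.03 kmol/h.
Outlet amounts (n = n₀ + Σ ν·ξ):
  P: 62.33 − 1(11.78) − 1(10.03) = 40.51
  U: 271 − 2(11.78) − 1(10.03) = 237.4
  V: 0 + 2(11.78) = 23.56
  Q: 0 + 1(10.03) = 10.03

ξ₂ = 10 kmol/h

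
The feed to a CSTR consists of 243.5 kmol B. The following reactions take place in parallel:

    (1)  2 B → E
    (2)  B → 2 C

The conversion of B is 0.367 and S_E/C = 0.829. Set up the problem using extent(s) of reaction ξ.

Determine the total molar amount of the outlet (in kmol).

Conversion of B: B consumed = 0.367 × 243.5 = 89.36 kmol = 2ξ₁ + 1ξ₂.
Selectivity: 1ξ₁ / (2ξ₂) = 0.829 → ξ₁ = 1.658 ξ₂.
Substitute: (2·1.658 + 1) ξ₂ = 89.36 → ξ₂ = 20.71 kmol, ξ₁ = 34.33 kmol.
Outlet amounts (n = n₀ + Σ ν·ξ):
  B: 243.5 − 2(34.33) − 1(20.71) = 154.1
  E: 0 + 1(34.33) = 34.33
  C: 0 + 2(20.71) = 41.41
Total out = 154.1 + 34.33 + 41.41 = 229.9 kmol.

230 kmol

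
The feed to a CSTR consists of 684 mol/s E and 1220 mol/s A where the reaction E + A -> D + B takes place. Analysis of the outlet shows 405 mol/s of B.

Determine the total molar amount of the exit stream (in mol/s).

For B: n = n₀ + 1ξ → 405 = 0 + 1ξ, giving ξ = 405 mol/s.
Outlet amounts (n = n₀ + ν ξ):
  E: 684 − 1(405) = 279
  A: 1220 − 1(405) = 815
  D: 0 + 1(405) = 405
  B: 0 + 1(405) = 405
Total out = 279 + 815 + 405 + 405 = 1904 mol/s.

1900 mol/s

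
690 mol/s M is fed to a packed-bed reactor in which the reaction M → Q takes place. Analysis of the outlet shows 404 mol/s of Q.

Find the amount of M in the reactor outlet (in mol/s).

For Q: n = n₀ + 1ξ → 404 = 0 + 1ξ, giving ξ = 404 mol/s.
Outlet amounts (n = n₀ + ν ξ):
  M: 690 − 1(404) = 286
  Q: 0 + 1(404) = 404

286 mol/s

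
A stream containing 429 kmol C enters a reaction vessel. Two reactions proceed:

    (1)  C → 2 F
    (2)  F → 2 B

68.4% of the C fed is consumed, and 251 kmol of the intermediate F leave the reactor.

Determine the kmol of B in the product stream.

Conversion of C: C consumed = 1ξ₁ = 0.684 × 429 → ξ₁ = 293.4 kmol.
F balance: n_F = 0 + 2ξ₁ − 1ξ₂ = 251 → ξ₂ = (2·293.4 − 251)/1 = 335.9 kmol.
Outlet amounts (n = n₀ + Σ ν·ξ):
  C: 429 − 1(293.4) = 135.6
  F: 0 + 2(293.4) − 1(335.9) = 251
  B: 0 + 2(335.9) = 671.7

672 kmol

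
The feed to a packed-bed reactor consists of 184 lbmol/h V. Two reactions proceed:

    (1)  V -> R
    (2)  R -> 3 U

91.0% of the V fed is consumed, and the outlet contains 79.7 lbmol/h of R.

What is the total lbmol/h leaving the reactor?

359 lbmol/h

Conversion of V: V consumed = 1ξ₁ = 0.91 × 184 → ξ₁ = 167.4 lbmol/h.
R balance: n_R = 0 + 1ξ₁ − 1ξ₂ = 79.7 → ξ₂ = (1·167.4 − 79.7)/1 = 87.74 lbmol/h.
Outlet amounts (n = n₀ + Σ ν·ξ):
  V: 184 − 1(167.4) = 16.56
  R: 0 + 1(167.4) − 1(87.74) = 79.7
  U: 0 + 3(87.74) = 263.2
Total out = 16.56 + 79.7 + 263.2 = 359.5 lbmol/h.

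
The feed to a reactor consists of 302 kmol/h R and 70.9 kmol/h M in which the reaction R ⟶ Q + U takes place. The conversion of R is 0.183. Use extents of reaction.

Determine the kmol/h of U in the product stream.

55.3 kmol/h

R reacted = 0.183 × 302 = 55.27 kmol/h; ν_R = −1, so ξ = 55.27/1 = 55.27 kmol/h.
Outlet amounts (n = n₀ + ν ξ):
  R: 302 − 1(55.27) = 246.7
  Q: 0 + 1(55.27) = 55.27
  U: 0 + 1(55.27) = 55.27
  M: 70.9 (inert)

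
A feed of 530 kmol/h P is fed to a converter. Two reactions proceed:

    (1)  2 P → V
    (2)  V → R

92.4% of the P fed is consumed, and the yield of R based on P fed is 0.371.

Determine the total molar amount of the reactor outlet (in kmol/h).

Conversion of P: P consumed = 2ξ₁ = 0.924 × 530 → ξ₁ = 244.9 kmol/h.
Yield of R: 1ξ₂ / 530 = 0.371 → ξ₂ = 196.6 kmol/h.
Outlet amounts (n = n₀ + Σ ν·ξ):
  P: 530 − 2(244.9) = 40.28
  V: 0 + 1(244.9) − 1(196.6) = 48.23
  R: 0 + 1(196.6) = 196.6
Total out = 40.28 + 48.23 + 196.6 = 285.1 kmol/h.

285 kmol/h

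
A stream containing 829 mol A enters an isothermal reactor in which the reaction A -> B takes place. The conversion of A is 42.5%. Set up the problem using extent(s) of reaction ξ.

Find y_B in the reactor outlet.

A reacted = 0.425 × 829 = 352.3 mol; ν_A = −1, so ξ = 352.3/1 = 352.3 mol.
Outlet amounts (n = n₀ + ν ξ):
  A: 829 − 1(352.3) = 476.7
  B: 0 + 1(352.3) = 352.3
Total out = 829 mol; y_B = 352.3 / 829 = 0.425.

0.425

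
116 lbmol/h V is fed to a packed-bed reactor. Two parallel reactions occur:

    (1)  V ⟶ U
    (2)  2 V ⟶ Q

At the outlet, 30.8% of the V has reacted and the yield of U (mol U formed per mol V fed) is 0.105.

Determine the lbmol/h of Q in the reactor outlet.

11.8 lbmol/h

Yield of U: 1ξ₁ / 116 = 0.105 → ξ₁ = 12.18 lbmol/h.
Conversion of V: 1ξ₁ + 2ξ₂ = 0.308 × 116 = 35.73 → ξ₂ = 11.77 lbmol/h.
Outlet amounts (n = n₀ + Σ ν·ξ):
  V: 116 − 1(12.18) − 2(11.77) = 80.27
  U: 0 + 1(12.18) = 12.18
  Q: 0 + 1(11.77) = 11.77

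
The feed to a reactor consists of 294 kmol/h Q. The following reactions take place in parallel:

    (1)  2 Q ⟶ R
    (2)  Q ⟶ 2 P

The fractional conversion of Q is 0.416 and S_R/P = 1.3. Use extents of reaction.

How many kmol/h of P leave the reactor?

39.5 kmol/h

Conversion of Q: Q consumed = 0.416 × 294 = 122.3 kmol/h = 2ξ₁ + 1ξ₂.
Selectivity: 1ξ₁ / (2ξ₂) = 1.3 → ξ₁ = 2.6 ξ₂.
Substitute: (2·2.6 + 1) ξ₂ = 122.3 → ξ₂ = 19.73 kmol/h, ξ₁ = 51.29 kmol/h.
Outlet amounts (n = n₀ + Σ ν·ξ):
  Q: 294 − 2(51.29) − 1(19.73) = 171.7
  R: 0 + 1(51.29) = 51.29
  P: 0 + 2(19.73) = 39.45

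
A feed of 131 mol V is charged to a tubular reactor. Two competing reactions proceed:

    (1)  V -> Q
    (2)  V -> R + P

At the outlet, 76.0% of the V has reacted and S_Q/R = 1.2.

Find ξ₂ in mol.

ξ₂ = 45.3 mol

Conversion of V: V consumed = 0.76 × 131 = 99.56 mol = 1ξ₁ + 1ξ₂.
Selectivity: 1ξ₁ / (1ξ₂) = 1.2 → ξ₁ = 1.2 ξ₂.
Substitute: (1·1.2 + 1) ξ₂ = 99.56 → ξ₂ = 45.25 mol, ξ₁ = 54.31 mol.
Outlet amounts (n = n₀ + Σ ν·ξ):
  V: 131 − 1(54.31) − 1(45.25) = 31.44
  Q: 0 + 1(54.31) = 54.31
  R: 0 + 1(45.25) = 45.25
  P: 0 + 1(45.25) = 45.25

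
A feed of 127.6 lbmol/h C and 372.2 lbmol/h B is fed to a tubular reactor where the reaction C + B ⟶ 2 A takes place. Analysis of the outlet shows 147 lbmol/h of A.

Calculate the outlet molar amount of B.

299 lbmol/h

For A: n = n₀ + 2ξ → 147 = 0 + 2ξ, giving ξ = 73.5 lbmol/h.
Outlet amounts (n = n₀ + ν ξ):
  C: 127.6 − 1(73.5) = 54.1
  B: 372.2 − 1(73.5) = 298.7
  A: 0 + 2(73.5) = 147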